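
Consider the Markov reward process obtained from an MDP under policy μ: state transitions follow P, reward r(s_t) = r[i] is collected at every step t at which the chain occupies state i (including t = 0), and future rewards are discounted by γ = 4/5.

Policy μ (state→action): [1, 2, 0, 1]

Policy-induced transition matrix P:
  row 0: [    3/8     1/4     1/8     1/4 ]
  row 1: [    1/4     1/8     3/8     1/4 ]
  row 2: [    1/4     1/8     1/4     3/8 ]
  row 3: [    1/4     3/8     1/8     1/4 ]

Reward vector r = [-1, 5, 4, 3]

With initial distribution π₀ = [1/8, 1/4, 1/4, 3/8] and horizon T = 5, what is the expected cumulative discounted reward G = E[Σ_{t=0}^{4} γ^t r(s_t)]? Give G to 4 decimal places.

t=0: π = [0.1250, 0.2500, 0.2500, 0.3750], E[r] = 3.2500, γ^t·E[r] = 3.250000, running G = 3.250000
t=1: π = [0.2656, 0.2344, 0.2188, 0.2813], E[r] = 2.6250, γ^t·E[r] = 2.100000, running G = 5.350000
t=2: π = [0.2832, 0.2285, 0.2109, 0.2773], E[r] = 2.5352, γ^t·E[r] = 1.622500, running G = 6.972500
t=3: π = [0.2854, 0.2297, 0.2085, 0.2764], E[r] = 2.5264, γ^t·E[r] = 1.293500, running G = 8.266000
t=4: π = [0.2857, 0.2298, 0.2085, 0.2761], E[r] = 2.5253, γ^t·E[r] = 1.034375, running G = 9.300375

G = 9.3004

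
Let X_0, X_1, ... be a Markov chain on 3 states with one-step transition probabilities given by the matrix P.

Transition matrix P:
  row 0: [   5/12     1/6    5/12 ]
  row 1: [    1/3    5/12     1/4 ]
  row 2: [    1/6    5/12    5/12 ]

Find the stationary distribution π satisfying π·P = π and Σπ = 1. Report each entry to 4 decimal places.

Balance equations π_j = Σ_i π_i·P[i][j]:
  π_0 = 5/12·π_0 + 1/3·π_1 + 1/6·π_2
  π_1 = 1/6·π_0 + 5/12·π_1 + 5/12·π_2
  normalize: π_0 + π_1 + π_2 = 1
Solving the linear system gives exactly π = [17/57, 13/38, 41/114].

π = [0.2982, 0.3421, 0.3596]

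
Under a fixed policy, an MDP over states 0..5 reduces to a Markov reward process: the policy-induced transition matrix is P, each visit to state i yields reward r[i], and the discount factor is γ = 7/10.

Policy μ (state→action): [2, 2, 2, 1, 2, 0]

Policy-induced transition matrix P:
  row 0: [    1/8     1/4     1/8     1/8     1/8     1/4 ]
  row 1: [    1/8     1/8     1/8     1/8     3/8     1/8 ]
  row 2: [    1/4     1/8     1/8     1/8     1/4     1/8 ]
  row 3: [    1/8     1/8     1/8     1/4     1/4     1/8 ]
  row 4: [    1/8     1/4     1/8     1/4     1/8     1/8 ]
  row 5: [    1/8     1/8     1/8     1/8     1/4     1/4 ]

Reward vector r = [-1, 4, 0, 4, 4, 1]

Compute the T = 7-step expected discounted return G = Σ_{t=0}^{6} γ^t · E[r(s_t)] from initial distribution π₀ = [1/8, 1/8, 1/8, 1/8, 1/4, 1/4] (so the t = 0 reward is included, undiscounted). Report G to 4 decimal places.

G = 6.8563

t=0: π = [0.1250, 0.1250, 0.1250, 0.1250, 0.2500, 0.2500], E[r] = 2.1250, γ^t·E[r] = 2.125000, running G = 2.125000
t=1: π = [0.1406, 0.1719, 0.1250, 0.1719, 0.2188, 0.1719], E[r] = 2.2813, γ^t·E[r] = 1.596875, running G = 3.721875
t=2: π = [0.1406, 0.1699, 0.1250, 0.1738, 0.2266, 0.1641], E[r] = 2.3047, γ^t·E[r] = 1.129297, running G = 4.851172
t=3: π = [0.1406, 0.1709, 0.1250, 0.1750, 0.2253, 0.1631], E[r] = 2.3076, γ^t·E[r] = 0.791513, running G = 5.642685
t=4: π = [0.1406, 0.1707, 0.1250, 0.1750, 0.2256, 0.1630], E[r] = 2.3080, γ^t·E[r] = 0.554147, running G = 6.196831
t=5: π = [0.1406, 0.1708, 0.1250, 0.1751, 0.2256, 0.1629], E[r] = 2.3080, γ^t·E[r] = 0.387910, running G = 6.584742
t=6: π = [0.1406, 0.1708, 0.1250, 0.1751, 0.2256, 0.1629], E[r] = 2.3080, γ^t·E[r] = 0.271538, running G = 6.856280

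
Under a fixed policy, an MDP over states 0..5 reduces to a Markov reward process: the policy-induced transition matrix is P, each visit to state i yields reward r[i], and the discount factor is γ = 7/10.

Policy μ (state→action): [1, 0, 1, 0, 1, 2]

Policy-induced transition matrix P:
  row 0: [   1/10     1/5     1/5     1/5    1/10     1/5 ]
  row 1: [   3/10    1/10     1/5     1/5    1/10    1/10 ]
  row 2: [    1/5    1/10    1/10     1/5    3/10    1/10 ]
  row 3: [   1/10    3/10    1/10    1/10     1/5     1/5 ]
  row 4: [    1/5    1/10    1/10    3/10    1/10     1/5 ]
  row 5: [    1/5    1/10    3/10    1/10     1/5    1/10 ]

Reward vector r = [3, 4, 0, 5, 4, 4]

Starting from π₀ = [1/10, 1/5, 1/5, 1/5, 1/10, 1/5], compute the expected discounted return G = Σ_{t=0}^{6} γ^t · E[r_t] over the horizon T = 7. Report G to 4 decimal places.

t=0: π = [0.1000, 0.2000, 0.2000, 0.2000, 0.1000, 0.2000], E[r] = 3.3000, γ^t·E[r] = 3.300000, running G = 3.300000
t=1: π = [0.1900, 0.1500, 0.1700, 0.1700, 0.1800, 0.1400], E[r] = 3.3000, γ^t·E[r] = 2.310000, running G = 5.610000
t=2: π = [0.1790, 0.1530, 0.1620, 0.1870, 0.1650, 0.1540], E[r] = 3.3600, γ^t·E[r] = 1.646400, running G = 7.256400
t=3: π = [0.1787, 0.1553, 0.1640, 0.1824, 0.1665, 0.1531], E[r] = 3.3477, γ^t·E[r] = 1.148261, running G = 8.404661
t=4: π = [0.1794, 0.1544, 0.1640, 0.1831, 0.1664, 0.1528], E[r] = 3.3476, γ^t·E[r] = 0.803759, running G = 9.208420
t=5: π = [0.1792, 0.1546, 0.1639, 0.1830, 0.1664, 0.1529], E[r] = 3.3482, γ^t·E[r] = 0.562724, running G = 9.771143
t=6: π = [0.1792, 0.1545, 0.1640, 0.1830, 0.1664, 0.1529], E[r] = 3.3480, γ^t·E[r] = 0.393889, running G = 10.165033

G = 10.1650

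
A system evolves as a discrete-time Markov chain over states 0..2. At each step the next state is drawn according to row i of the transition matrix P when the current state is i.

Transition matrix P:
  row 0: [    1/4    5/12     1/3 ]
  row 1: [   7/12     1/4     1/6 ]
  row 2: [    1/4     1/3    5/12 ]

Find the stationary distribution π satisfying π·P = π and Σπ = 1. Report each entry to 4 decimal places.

Balance equations π_j = Σ_i π_i·P[i][j]:
  π_0 = 1/4·π_0 + 7/12·π_1 + 1/4·π_2
  π_1 = 5/12·π_0 + 1/4·π_1 + 1/3·π_2
  normalize: π_0 + π_1 + π_2 = 1
Solving the linear system gives exactly π = [55/152, 51/152, 23/76].

π = [0.3618, 0.3355, 0.3026]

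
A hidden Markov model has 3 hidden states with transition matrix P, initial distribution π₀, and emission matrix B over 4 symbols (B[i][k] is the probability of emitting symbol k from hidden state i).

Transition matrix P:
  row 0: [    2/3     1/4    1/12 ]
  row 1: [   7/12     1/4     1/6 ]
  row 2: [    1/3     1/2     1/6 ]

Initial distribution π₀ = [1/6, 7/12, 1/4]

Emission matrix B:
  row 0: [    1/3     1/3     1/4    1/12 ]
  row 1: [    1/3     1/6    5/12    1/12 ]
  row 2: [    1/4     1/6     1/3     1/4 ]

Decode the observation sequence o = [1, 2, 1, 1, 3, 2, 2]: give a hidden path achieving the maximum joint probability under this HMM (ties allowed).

t=0: δ = [5.556e-02, 9.722e-02, 4.167e-02]  (obs o_0=1)
t=1: δ = [1.418e-02, 1.013e-02, 5.401e-03]  ψ = [1, 1, 1]  (obs o_1=2)
t=2: δ = [3.151e-03, 5.908e-04, 2.813e-04]  ψ = [0, 0, 1]  (obs o_2=1)
t=3: δ = [7.002e-04, 1.313e-04, 4.376e-05]  ψ = [0, 0, 0]  (obs o_3=1)
t=4: δ = [3.890e-05, 1.459e-05, 1.459e-05]  ψ = [0, 0, 0]  (obs o_4=3)
t=5: δ = [6.483e-06, 4.052e-06, 1.080e-06]  ψ = [0, 0, 0]  (obs o_5=2)
t=6: δ = [1.080e-06, 6.753e-07, 2.251e-07]  ψ = [0, 0, 1]  (obs o_6=2)
backtrack: best end state = 0; path = [1, 0, 0, 0, 0, 0, 0]

path = [1, 0, 0, 0, 0, 0, 0]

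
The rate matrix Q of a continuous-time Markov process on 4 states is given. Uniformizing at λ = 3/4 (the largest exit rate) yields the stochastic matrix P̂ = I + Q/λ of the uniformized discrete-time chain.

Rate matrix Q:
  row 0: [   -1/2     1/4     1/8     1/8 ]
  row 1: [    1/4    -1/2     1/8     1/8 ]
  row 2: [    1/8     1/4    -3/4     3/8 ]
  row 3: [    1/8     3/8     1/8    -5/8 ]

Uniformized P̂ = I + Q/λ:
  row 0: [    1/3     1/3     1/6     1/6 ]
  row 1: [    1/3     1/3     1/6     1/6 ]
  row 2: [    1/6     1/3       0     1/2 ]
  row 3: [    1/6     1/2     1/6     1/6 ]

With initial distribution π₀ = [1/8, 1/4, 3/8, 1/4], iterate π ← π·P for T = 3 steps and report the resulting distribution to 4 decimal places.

t=0: π = [0.1250, 0.2500, 0.3750, 0.2500]
t=1: π = [0.2292, 0.3750, 0.1042, 0.2917]
t=2: π = [0.2674, 0.3819, 0.1493, 0.2014]
t=3: π = [0.2749, 0.3669, 0.1418, 0.2164]

π = [0.2749, 0.3669, 0.1418, 0.2164]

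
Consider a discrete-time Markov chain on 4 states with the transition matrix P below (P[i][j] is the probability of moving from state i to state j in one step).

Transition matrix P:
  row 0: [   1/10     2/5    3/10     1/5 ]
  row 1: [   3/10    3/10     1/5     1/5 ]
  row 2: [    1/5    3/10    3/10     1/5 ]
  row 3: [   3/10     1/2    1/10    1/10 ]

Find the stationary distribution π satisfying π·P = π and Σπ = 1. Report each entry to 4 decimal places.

Balance equations π_j = Σ_i π_i·P[i][j]:
  π_0 = 1/10·π_0 + 3/10·π_1 + 1/5·π_2 + 3/10·π_3
  π_1 = 2/5·π_0 + 3/10·π_1 + 3/10·π_2 + 1/2·π_3
  π_2 = 3/10·π_0 + 1/5·π_1 + 3/10·π_2 + 1/10·π_3
  normalize: π_0 + π_1 + π_2 + π_3 = 1
Solving the linear system gives exactly π = [277/1199, 431/1199, 273/1199, 2/11].

π = [0.2310, 0.3595, 0.2277, 0.1818]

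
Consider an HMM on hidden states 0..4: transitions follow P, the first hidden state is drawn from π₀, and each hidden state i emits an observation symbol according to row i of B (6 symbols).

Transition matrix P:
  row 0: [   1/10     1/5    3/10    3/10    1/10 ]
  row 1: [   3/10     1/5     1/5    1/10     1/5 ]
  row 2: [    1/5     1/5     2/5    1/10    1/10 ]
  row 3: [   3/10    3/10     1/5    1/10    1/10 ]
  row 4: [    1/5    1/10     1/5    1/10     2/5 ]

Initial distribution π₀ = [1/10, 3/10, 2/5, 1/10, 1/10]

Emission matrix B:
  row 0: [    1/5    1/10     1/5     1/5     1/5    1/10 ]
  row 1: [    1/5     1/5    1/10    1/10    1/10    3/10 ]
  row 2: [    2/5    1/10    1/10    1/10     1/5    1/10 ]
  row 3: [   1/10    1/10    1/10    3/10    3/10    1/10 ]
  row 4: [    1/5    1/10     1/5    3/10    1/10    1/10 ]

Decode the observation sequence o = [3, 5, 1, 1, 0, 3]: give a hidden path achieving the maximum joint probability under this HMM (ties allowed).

t=0: δ = [2.000e-02, 3.000e-02, 4.000e-02, 3.000e-02, 3.000e-02]  (obs o_0=3)
t=1: δ = [9.000e-04, 2.700e-03, 1.600e-03, 6.000e-04, 1.200e-03]  ψ = [1, 3, 2, 0, 4]  (obs o_1=5)
t=2: δ = [8.100e-05, 1.080e-04, 6.400e-05, 2.700e-05, 5.400e-05]  ψ = [1, 1, 2, 0, 1]  (obs o_2=1)
t=3: δ = [3.240e-06, 4.320e-06, 2.560e-06, 2.430e-06, 2.160e-06]  ψ = [1, 1, 2, 0, 1]  (obs o_3=1)
t=4: δ = [2.592e-07, 1.728e-07, 4.096e-07, 9.720e-08, 1.728e-07]  ψ = [1, 1, 2, 0, 1]  (obs o_4=0)
t=5: δ = [1.638e-08, 8.192e-09, 1.638e-08, 2.333e-08, 2.074e-08]  ψ = [2, 2, 2, 0, 4]  (obs o_5=3)
backtrack: best end state = 3; path = [3, 1, 1, 1, 0, 3]

path = [3, 1, 1, 1, 0, 3]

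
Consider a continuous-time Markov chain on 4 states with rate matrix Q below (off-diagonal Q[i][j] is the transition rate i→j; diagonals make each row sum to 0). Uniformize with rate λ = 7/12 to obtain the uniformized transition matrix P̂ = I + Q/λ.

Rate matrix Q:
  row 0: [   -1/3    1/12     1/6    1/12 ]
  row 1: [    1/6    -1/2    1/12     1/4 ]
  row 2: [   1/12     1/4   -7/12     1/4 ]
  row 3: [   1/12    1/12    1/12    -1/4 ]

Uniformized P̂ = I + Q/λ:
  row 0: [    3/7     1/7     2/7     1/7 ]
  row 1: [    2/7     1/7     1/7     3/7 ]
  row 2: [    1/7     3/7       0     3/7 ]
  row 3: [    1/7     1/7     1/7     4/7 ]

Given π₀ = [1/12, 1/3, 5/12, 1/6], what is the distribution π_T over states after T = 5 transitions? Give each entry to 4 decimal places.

π = [0.2374, 0.1870, 0.1547, 0.4210]

t=0: π = [0.0833, 0.3333, 0.4167, 0.1667]
t=1: π = [0.2143, 0.2619, 0.0952, 0.4286]
t=2: π = [0.2415, 0.1701, 0.1599, 0.4286]
t=3: π = [0.2362, 0.1885, 0.1545, 0.4208]
t=4: π = [0.2373, 0.1870, 0.1545, 0.4212]
t=5: π = [0.2374, 0.1870, 0.1547, 0.4210]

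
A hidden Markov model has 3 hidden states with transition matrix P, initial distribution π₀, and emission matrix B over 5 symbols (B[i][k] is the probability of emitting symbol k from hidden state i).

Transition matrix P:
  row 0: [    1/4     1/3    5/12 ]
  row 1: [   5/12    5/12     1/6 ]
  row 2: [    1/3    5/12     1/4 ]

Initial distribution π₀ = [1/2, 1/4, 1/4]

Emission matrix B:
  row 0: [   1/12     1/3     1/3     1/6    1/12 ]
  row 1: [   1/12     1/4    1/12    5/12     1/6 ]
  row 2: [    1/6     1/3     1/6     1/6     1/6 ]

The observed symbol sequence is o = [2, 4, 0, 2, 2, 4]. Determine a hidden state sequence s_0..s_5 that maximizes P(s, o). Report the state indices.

t=0: δ = [1.667e-01, 2.083e-02, 4.167e-02]  (obs o_0=2)
t=1: δ = [3.472e-03, 9.259e-03, 1.157e-02]  ψ = [0, 0, 0]  (obs o_1=4)
t=2: δ = [3.215e-04, 4.019e-04, 4.823e-04]  ψ = [1, 2, 2]  (obs o_2=0)
t=3: δ = [5.582e-05, 1.674e-05, 2.233e-05]  ψ = [1, 2, 0]  (obs o_3=2)
t=4: δ = [4.651e-06, 1.550e-06, 3.876e-06]  ψ = [0, 0, 0]  (obs o_4=2)
t=5: δ = [1.077e-07, 2.692e-07, 3.230e-07]  ψ = [2, 2, 0]  (obs o_5=4)
backtrack: best end state = 2; path = [0, 2, 1, 0, 0, 2]

path = [0, 2, 1, 0, 0, 2]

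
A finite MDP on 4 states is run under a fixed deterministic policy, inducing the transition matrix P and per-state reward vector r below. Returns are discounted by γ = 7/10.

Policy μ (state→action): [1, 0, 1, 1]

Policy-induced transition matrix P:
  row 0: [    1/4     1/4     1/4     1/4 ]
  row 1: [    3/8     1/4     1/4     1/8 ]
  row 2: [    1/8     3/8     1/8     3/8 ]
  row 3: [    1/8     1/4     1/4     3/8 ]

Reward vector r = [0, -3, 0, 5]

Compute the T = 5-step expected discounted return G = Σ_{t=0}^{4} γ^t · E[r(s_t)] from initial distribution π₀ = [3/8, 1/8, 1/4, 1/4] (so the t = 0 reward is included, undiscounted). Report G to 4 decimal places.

t=0: π = [0.3750, 0.1250, 0.2500, 0.2500], E[r] = 0.8750, γ^t·E[r] = 0.875000, running G = 0.875000
t=1: π = [0.2031, 0.2813, 0.2188, 0.2969], E[r] = 0.6406, γ^t·E[r] = 0.448438, running G = 1.323438
t=2: π = [0.2207, 0.2773, 0.2227, 0.2793], E[r] = 0.5645, γ^t·E[r] = 0.276582, running G = 1.600020
t=3: π = [0.2219, 0.2778, 0.2222, 0.2781], E[r] = 0.5569, γ^t·E[r] = 0.191011, running G = 1.791031
t=4: π = [0.2222, 0.2778, 0.2222, 0.2778], E[r] = 0.5557, γ^t·E[r] = 0.133422, running G = 1.924453

G = 1.9245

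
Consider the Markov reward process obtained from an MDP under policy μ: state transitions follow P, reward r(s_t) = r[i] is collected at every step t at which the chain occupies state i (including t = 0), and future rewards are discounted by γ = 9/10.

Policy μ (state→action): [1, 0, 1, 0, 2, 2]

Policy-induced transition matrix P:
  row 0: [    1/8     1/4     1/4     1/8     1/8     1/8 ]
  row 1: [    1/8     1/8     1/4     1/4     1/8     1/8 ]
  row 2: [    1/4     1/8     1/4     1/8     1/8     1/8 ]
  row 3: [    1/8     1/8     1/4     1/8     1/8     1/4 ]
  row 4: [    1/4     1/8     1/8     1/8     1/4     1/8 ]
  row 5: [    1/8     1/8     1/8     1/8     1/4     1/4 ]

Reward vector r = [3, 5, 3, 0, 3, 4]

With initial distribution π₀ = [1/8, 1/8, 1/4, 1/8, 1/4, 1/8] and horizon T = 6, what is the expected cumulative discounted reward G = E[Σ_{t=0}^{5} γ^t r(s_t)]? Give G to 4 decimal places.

t=0: π = [0.1250, 0.1250, 0.2500, 0.1250, 0.2500, 0.1250], E[r] = 3.0000, γ^t·E[r] = 3.000000, running G = 3.000000
t=1: π = [0.1875, 0.1406, 0.2031, 0.1406, 0.1719, 0.1563], E[r] = 3.0156, γ^t·E[r] = 2.714063, running G = 5.714063
t=2: π = [0.1719, 0.1484, 0.2090, 0.1426, 0.1660, 0.1621], E[r] = 3.0313, γ^t·E[r] = 2.455313, running G = 8.169375
t=3: π = [0.1719, 0.1465, 0.2090, 0.1436, 0.1660, 0.1631], E[r] = 3.0254, γ^t·E[r] = 2.205510, running G = 10.374885
t=4: π = [0.1719, 0.1465, 0.2089, 0.1433, 0.1661, 0.1633], E[r] = 3.0264, γ^t·E[r] = 1.985600, running G = 12.360484
t=5: π = [0.1719, 0.1465, 0.2088, 0.1433, 0.1662, 0.1633], E[r] = 3.0264, γ^t·E[r] = 1.787040, running G = 14.147524

G = 14.1475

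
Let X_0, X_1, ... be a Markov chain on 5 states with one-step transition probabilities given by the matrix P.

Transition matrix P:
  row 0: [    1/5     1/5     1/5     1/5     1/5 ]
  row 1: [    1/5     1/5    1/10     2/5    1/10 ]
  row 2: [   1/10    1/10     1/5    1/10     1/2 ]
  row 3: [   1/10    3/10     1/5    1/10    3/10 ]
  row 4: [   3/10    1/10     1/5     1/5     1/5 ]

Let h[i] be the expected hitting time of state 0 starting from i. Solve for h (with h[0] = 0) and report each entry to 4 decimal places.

h = [0.0000, 5.4390, 5.6408, 5.7719, 4.7830]

First-step conditioning: h[0] = 0; for i ≠ 0, h[i] = 1 + Σ_k P[i][k]·h[k].
  h[1] = 1 + 1/5·h[1] + 1/10·h[2] + 2/5·h[3] + 1/10·h[4]
  h[2] = 1 + 1/10·h[1] + 1/5·h[2] + 1/10·h[3] + 1/2·h[4]
  h[3] = 1 + 3/10·h[1] + 1/5·h[2] + 1/10·h[3] + 3/10·h[4]
  h[4] = 1 + 1/10·h[1] + 1/5·h[2] + 1/5·h[3] + 1/5·h[4]
Solving the 4×4 linear system over states ≠ 0 gives exactly h = [0, 5390/991, 5590/991, 5720/991, 4740/991] (h[0] = 0 is the target).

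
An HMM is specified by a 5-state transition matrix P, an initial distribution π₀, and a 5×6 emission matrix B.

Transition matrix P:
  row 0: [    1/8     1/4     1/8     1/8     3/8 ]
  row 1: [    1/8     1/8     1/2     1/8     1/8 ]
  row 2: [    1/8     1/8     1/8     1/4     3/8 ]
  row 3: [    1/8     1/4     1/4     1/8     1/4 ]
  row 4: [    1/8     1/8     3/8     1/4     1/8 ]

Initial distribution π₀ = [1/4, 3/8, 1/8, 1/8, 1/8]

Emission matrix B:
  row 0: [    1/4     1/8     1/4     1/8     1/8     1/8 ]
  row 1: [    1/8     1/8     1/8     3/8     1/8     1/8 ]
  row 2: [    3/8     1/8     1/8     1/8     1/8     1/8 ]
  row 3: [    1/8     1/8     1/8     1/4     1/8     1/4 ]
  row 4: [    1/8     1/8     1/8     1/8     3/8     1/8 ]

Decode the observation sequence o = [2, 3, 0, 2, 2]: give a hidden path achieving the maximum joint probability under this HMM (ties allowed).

path = [0, 1, 2, 4, 2]

t=0: δ = [6.250e-02, 4.688e-02, 1.562e-02, 1.562e-02, 1.562e-02]  (obs o_0=2)
t=1: δ = [9.766e-04, 5.859e-03, 2.930e-03, 1.953e-03, 2.930e-03]  ψ = [0, 0, 1, 0, 0]  (obs o_1=3)
t=2: δ = [1.831e-04, 9.155e-05, 1.099e-03, 9.155e-05, 1.373e-04]  ψ = [1, 1, 1, 1, 2]  (obs o_2=0)
t=3: δ = [3.433e-05, 1.717e-05, 1.717e-05, 3.433e-05, 5.150e-05]  ψ = [2, 2, 2, 2, 2]  (obs o_3=2)
t=4: δ = [1.609e-06, 1.073e-06, 2.414e-06, 1.609e-06, 1.609e-06]  ψ = [4, 0, 4, 4, 0]  (obs o_4=2)
backtrack: best end state = 2; path = [0, 1, 2, 4, 2]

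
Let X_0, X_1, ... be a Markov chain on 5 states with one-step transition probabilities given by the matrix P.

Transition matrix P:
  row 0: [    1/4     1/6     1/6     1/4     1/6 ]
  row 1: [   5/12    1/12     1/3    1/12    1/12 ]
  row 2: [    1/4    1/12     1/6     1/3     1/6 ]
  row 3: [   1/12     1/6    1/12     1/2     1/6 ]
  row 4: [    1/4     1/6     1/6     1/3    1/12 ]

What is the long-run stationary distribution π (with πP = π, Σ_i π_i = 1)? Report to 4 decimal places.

Balance equations π_j = Σ_i π_i·P[i][j]:
  π_0 = 1/4·π_0 + 5/12·π_1 + 1/4·π_2 + 1/12·π_3 + 1/4·π_4
  π_1 = 1/6·π_0 + 1/12·π_1 + 1/12·π_2 + 1/6·π_3 + 1/6·π_4
  π_2 = 1/6·π_0 + 1/3·π_1 + 1/6·π_2 + 1/12·π_3 + 1/6·π_4
  π_3 = 1/4·π_0 + 1/12·π_1 + 1/3·π_2 + 1/2·π_3 + 1/3·π_4
  normalize: π_0 + π_1 + π_2 + π_3 + π_4 = 1
Solving the linear system gives exactly π = [4065/18682, 2641/18682, 3031/18682, 3137/9341, 2671/18682].

π = [0.2176, 0.1414, 0.1622, 0.3358, 0.1430]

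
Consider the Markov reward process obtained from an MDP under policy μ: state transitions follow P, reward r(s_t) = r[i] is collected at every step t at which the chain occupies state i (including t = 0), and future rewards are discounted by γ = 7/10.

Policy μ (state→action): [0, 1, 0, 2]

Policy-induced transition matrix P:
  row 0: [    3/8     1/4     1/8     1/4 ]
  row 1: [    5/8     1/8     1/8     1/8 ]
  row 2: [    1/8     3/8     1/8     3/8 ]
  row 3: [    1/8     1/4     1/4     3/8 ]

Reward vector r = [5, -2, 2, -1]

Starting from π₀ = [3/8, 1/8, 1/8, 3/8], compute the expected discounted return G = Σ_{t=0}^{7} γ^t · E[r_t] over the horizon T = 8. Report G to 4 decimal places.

t=0: π = [0.3750, 0.1250, 0.1250, 0.3750], E[r] = 1.5000, γ^t·E[r] = 1.500000, running G = 1.500000
t=1: π = [0.2813, 0.2500, 0.1719, 0.2969], E[r] = 0.9531, γ^t·E[r] = 0.667188, running G = 2.167188
t=2: π = [0.3203, 0.2402, 0.1621, 0.2773], E[r] = 1.1680, γ^t·E[r] = 0.572305, running G = 2.739492
t=3: π = [0.3252, 0.2402, 0.1597, 0.2749], E[r] = 1.1899, γ^t·E[r] = 0.408150, running G = 3.147642
t=4: π = [0.3264, 0.2399, 0.1594, 0.2743], E[r] = 1.1967, γ^t·E[r] = 0.287317, running G = 3.434959
t=5: π = [0.3266, 0.2399, 0.1593, 0.2742], E[r] = 1.1973, γ^t·E[r] = 0.201237, running G = 3.636196
t=6: π = [0.3266, 0.2399, 0.1593, 0.2742], E[r] = 1.1976, γ^t·E[r] = 0.140891, running G = 3.777087
t=7: π = [0.3266, 0.2399, 0.1593, 0.2742], E[r] = 1.1976, γ^t·E[r] = 0.098625, running G = 3.875712

G = 3.8757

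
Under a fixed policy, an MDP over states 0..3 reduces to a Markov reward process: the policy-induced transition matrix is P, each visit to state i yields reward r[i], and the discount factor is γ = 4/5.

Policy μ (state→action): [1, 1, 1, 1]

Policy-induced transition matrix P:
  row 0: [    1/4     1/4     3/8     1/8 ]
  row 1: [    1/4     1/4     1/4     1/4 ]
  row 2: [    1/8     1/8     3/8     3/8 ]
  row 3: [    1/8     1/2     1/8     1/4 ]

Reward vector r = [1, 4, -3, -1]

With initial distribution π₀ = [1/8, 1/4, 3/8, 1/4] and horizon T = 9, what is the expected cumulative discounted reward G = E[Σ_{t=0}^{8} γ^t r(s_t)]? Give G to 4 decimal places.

t=0: π = [0.1250, 0.2500, 0.3750, 0.2500], E[r] = -0.2500, γ^t·E[r] = -0.250000, running G = -0.250000
t=1: π = [0.1719, 0.2656, 0.2813, 0.2813], E[r] = 0.1094, γ^t·E[r] = 0.087500, running G = -0.162500
t=2: π = [0.1797, 0.2852, 0.2715, 0.2637], E[r] = 0.2422, γ^t·E[r] = 0.155000, running G = -0.007500
t=3: π = [0.1831, 0.2820, 0.2734, 0.2615], E[r] = 0.2292, γ^t·E[r] = 0.117375, running G = 0.109875
t=4: π = [0.1831, 0.2812, 0.2744, 0.2613], E[r] = 0.2234, γ^t·E[r] = 0.091525, running G = 0.201400
t=5: π = [0.1830, 0.2810, 0.2745, 0.2614], E[r] = 0.2221, γ^t·E[r] = 0.072794, running G = 0.274194
t=6: π = [0.1830, 0.2810, 0.2745, 0.2614], E[r] = 0.2222, γ^t·E[r] = 0.058236, running G = 0.332430
t=7: π = [0.1830, 0.2810, 0.2745, 0.2614], E[r] = 0.2222, γ^t·E[r] = 0.046600, running G = 0.379030
t=8: π = [0.1830, 0.2810, 0.2745, 0.2614], E[r] = 0.2222, γ^t·E[r] = 0.037283, running G = 0.416313

G = 0.4163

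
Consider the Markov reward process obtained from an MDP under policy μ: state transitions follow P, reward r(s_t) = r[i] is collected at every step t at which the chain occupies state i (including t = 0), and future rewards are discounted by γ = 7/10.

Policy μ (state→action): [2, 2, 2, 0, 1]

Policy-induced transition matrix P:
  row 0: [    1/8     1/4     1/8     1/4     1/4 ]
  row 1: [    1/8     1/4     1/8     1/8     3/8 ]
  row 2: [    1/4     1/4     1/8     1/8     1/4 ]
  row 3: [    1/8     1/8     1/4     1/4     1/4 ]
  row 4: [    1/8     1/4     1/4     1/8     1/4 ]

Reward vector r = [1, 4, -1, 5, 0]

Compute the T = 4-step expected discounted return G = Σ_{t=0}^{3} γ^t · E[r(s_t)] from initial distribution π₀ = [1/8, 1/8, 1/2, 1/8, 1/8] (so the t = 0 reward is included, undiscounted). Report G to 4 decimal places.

G = 3.4060

t=0: π = [0.1250, 0.1250, 0.5000, 0.1250, 0.1250], E[r] = 0.7500, γ^t·E[r] = 0.750000, running G = 0.750000
t=1: π = [0.1875, 0.2344, 0.1563, 0.1563, 0.2656], E[r] = 1.7500, γ^t·E[r] = 1.225000, running G = 1.975000
t=2: π = [0.1445, 0.2305, 0.1777, 0.1680, 0.2793], E[r] = 1.7285, γ^t·E[r] = 0.846973, running G = 2.821973
t=3: π = [0.1472, 0.2290, 0.1809, 0.1641, 0.2788], E[r] = 1.7026, γ^t·E[r] = 0.584004, running G = 3.405977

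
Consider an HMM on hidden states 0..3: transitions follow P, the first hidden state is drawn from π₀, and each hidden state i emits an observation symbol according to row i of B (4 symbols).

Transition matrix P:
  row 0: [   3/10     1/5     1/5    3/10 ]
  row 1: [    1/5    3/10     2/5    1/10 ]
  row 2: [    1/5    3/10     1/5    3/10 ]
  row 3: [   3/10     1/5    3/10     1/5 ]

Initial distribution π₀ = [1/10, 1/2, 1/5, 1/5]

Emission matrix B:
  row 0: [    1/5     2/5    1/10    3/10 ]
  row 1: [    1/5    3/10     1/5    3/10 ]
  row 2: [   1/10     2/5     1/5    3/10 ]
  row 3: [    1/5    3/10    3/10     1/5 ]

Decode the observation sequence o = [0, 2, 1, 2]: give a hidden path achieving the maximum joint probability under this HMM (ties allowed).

path = [1, 1, 2, 3]

t=0: δ = [2.000e-02, 1.000e-01, 2.000e-02, 4.000e-02]  (obs o_0=0)
t=1: δ = [2.000e-03, 6.000e-03, 8.000e-03, 3.000e-03]  ψ = [1, 1, 1, 1]  (obs o_1=2)
t=2: δ = [6.400e-04, 7.200e-04, 9.600e-04, 7.200e-04]  ψ = [2, 2, 1, 2]  (obs o_2=1)
t=3: δ = [2.160e-05, 5.760e-05, 5.760e-05, 8.640e-05]  ψ = [3, 2, 1, 2]  (obs o_3=2)
backtrack: best end state = 3; path = [1, 1, 2, 3]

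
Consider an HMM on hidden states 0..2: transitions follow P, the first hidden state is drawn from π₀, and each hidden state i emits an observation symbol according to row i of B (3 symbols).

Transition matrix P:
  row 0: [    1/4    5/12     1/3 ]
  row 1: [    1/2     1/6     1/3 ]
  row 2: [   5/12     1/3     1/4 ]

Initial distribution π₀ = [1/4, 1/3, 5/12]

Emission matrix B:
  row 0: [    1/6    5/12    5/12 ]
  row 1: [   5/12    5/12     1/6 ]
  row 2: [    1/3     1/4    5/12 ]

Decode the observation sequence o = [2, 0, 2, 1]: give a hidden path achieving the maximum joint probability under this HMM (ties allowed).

t=0: δ = [1.042e-01, 5.556e-02, 1.736e-01]  (obs o_0=2)
t=1: δ = [1.206e-02, 2.411e-02, 1.447e-02]  ψ = [2, 2, 2]  (obs o_1=0)
t=2: δ = [5.023e-03, 8.372e-04, 3.349e-03]  ψ = [1, 0, 1]  (obs o_2=2)
t=3: δ = [5.814e-04, 8.721e-04, 4.186e-04]  ψ = [2, 0, 0]  (obs o_3=1)
backtrack: best end state = 1; path = [2, 1, 0, 1]

path = [2, 1, 0, 1]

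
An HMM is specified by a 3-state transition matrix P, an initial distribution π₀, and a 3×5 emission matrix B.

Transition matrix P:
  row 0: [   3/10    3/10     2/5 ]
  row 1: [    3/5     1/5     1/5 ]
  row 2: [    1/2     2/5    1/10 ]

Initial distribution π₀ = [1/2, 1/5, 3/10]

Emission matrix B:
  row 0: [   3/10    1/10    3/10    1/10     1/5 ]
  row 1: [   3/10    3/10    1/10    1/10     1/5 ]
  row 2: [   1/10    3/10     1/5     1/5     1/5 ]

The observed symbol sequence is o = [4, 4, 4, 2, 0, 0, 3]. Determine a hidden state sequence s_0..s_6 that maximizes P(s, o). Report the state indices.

t=0: δ = [1.000e-01, 4.000e-02, 6.000e-02]  (obs o_0=4)
t=1: δ = [6.000e-03, 6.000e-03, 8.000e-03]  ψ = [0, 0, 0]  (obs o_1=4)
t=2: δ = [8.000e-04, 6.400e-04, 4.800e-04]  ψ = [2, 2, 0]  (obs o_2=4)
t=3: δ = [1.152e-04, 2.400e-05, 6.400e-05]  ψ = [1, 0, 0]  (obs o_3=2)
t=4: δ = [1.037e-05, 1.037e-05, 4.608e-06]  ψ = [0, 0, 0]  (obs o_4=0)
t=5: δ = [1.866e-06, 9.331e-07, 4.147e-07]  ψ = [1, 0, 0]  (obs o_5=0)
t=6: δ = [5.599e-08, 5.599e-08, 1.493e-07]  ψ = [0, 0, 0]  (obs o_6=3)
backtrack: best end state = 2; path = [0, 2, 1, 0, 1, 0, 2]

path = [0, 2, 1, 0, 1, 0, 2]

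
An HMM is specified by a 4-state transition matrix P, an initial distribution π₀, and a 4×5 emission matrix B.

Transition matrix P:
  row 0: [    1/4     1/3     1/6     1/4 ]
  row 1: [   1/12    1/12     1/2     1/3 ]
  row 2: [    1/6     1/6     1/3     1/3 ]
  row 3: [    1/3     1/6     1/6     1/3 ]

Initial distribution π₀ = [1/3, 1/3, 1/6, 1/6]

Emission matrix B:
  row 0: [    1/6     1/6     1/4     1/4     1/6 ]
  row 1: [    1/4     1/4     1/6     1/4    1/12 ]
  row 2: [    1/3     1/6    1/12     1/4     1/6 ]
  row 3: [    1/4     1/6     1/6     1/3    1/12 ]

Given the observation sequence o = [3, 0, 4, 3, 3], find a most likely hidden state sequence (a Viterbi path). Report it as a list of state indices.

t=0: δ = [8.333e-02, 8.333e-02, 4.167e-02, 5.556e-02]  (obs o_0=3)
t=1: δ = [3.472e-03, 6.944e-03, 1.389e-02, 6.944e-03]  ψ = [0, 0, 1, 1]  (obs o_1=0)
t=2: δ = [3.858e-04, 1.929e-04, 7.716e-04, 3.858e-04]  ψ = [2, 2, 2, 2]  (obs o_2=4)
t=3: δ = [3.215e-05, 3.215e-05, 6.430e-05, 8.573e-05]  ψ = [2, 0, 2, 2]  (obs o_3=3)
t=4: δ = [7.144e-06, 3.572e-06, 5.358e-06, 9.526e-06]  ψ = [3, 3, 2, 3]  (obs o_4=3)
backtrack: best end state = 3; path = [1, 2, 2, 3, 3]

path = [1, 2, 2, 3, 3]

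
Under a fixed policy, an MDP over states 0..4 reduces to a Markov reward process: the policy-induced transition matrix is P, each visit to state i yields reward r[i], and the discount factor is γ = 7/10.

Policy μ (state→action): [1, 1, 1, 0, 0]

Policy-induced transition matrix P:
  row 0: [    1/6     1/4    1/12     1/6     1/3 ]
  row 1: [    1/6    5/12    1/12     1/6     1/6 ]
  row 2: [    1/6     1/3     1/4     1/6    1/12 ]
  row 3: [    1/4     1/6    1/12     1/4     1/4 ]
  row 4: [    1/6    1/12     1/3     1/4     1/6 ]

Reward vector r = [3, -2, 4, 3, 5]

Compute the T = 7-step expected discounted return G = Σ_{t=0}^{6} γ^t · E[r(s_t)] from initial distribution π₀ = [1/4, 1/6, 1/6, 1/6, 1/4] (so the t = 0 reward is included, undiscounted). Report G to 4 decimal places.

t=0: π = [0.2500, 0.1667, 0.1667, 0.1667, 0.2500], E[r] = 2.8333, γ^t·E[r] = 2.833333, running G = 2.833333
t=1: π = [0.1806, 0.2361, 0.1736, 0.2014, 0.2083], E[r] = 2.4097, γ^t·E[r] = 1.686806, running G = 4.520139
t=2: π = [0.1834, 0.2523, 0.1644, 0.2008, 0.1991], E[r] = 2.3009, γ^t·E[r] = 1.127454, running G = 5.647593
t=3: π = [0.1834, 0.2558, 0.1605, 0.2000, 0.2003], E[r] = 2.2819, γ^t·E[r] = 0.782684, running G = 6.430276
t=4: π = [0.1833, 0.2560, 0.1602, 0.2000, 0.2005], E[r] = 2.2814, γ^t·E[r] = 0.547755, running G = 6.978032
t=5: π = [0.1833, 0.2559, 0.1602, 0.2000, 0.2005], E[r] = 2.2817, γ^t·E[r] = 0.383478, running G = 7.361509
t=6: π = [0.1833, 0.2559, 0.1602, 0.2000, 0.2005], E[r] = 2.2817, γ^t·E[r] = 0.268443, running G = 7.629953

G = 7.6300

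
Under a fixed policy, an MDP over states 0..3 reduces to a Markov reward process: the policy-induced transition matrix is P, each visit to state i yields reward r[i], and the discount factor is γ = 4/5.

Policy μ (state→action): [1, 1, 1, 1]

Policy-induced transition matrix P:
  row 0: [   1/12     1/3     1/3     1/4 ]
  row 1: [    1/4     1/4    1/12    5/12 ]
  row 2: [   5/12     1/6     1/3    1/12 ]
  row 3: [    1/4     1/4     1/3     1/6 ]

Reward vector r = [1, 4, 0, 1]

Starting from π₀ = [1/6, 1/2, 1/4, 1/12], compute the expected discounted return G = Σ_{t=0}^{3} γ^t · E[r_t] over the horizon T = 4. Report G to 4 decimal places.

G = 5.1750

t=0: π = [0.1667, 0.5000, 0.2500, 0.0833], E[r] = 2.2500, γ^t·E[r] = 2.250000, running G = 2.250000
t=1: π = [0.2639, 0.2431, 0.2083, 0.2847], E[r] = 1.5208, γ^t·E[r] = 1.216667, running G = 3.466667
t=2: π = [0.2407, 0.2546, 0.2726, 0.2321], E[r] = 1.4913, γ^t·E[r] = 0.954444, running G = 4.421111
t=3: π = [0.2553, 0.2473, 0.2697, 0.2277], E[r] = 1.4724, γ^t·E[r] = 0.753852, running G = 5.174963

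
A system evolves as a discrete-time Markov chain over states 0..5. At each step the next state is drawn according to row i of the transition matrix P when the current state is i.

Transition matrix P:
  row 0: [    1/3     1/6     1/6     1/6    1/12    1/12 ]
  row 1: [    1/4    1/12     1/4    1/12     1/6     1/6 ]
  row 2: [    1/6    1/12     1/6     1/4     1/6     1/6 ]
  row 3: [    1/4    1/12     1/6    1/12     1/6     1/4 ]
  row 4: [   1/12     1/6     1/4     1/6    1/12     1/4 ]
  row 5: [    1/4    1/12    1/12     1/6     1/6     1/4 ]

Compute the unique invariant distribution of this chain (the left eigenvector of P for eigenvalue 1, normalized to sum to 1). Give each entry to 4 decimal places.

π = [0.2324, 0.1140, 0.1719, 0.1583, 0.1360, 0.1874]

Balance equations π_j = Σ_i π_i·P[i][j]:
  π_0 = 1/3·π_0 + 1/4·π_1 + 1/6·π_2 + 1/4·π_3 + 1/12·π_4 + 1/4·π_5
  π_1 = 1/6·π_0 + 1/12·π_1 + 1/12·π_2 + 1/12·π_3 + 1/6·π_4 + 1/12·π_5
  π_2 = 1/6·π_0 + 1/4·π_1 + 1/6·π_2 + 1/6·π_3 + 1/4·π_4 + 1/12·π_5
  π_3 = 1/6·π_0 + 1/12·π_1 + 1/4·π_2 + 1/12·π_3 + 1/6·π_4 + 1/6·π_5
  π_4 = 1/12·π_0 + 1/6·π_1 + 1/6·π_2 + 1/6·π_3 + 1/12·π_4 + 1/6·π_5
  normalize: π_0 + π_1 + π_2 + π_3 + π_4 + π_5 = 1
Solving the linear system gives exactly π = [18767/80760, 9209/80760, 4627/26920, 1598/10095, 10981/80760, 2523/13460].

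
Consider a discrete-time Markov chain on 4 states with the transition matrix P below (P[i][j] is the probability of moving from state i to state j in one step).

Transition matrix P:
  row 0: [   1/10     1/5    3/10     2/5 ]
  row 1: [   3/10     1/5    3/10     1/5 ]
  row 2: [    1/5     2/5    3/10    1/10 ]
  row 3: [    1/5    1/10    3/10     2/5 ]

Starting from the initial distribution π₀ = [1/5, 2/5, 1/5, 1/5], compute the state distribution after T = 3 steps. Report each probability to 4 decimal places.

π = [0.2034, 0.2334, 0.3000, 0.2632]

t=0: π = [0.2000, 0.4000, 0.2000, 0.2000]
t=1: π = [0.2200, 0.2200, 0.3000, 0.2600]
t=2: π = [0.2000, 0.2340, 0.3000, 0.2660]
t=3: π = [0.2034, 0.2334, 0.3000, 0.2632]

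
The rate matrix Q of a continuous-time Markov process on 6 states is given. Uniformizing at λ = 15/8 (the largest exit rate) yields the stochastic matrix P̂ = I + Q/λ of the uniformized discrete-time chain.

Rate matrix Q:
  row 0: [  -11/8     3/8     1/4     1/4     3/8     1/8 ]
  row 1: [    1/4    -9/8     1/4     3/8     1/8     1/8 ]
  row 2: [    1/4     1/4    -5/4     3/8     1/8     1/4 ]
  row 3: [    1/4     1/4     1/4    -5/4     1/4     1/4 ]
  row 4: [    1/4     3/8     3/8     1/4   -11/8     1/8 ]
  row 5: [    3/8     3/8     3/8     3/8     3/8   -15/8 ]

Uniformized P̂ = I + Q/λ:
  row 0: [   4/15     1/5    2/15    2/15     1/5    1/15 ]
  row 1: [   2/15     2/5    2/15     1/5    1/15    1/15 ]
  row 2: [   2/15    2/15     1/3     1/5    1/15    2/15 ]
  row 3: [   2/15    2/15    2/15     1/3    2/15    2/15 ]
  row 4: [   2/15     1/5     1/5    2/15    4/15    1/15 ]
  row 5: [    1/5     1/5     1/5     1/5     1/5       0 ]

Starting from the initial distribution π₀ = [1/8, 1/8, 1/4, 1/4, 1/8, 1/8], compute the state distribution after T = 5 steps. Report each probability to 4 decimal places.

t=0: π = [0.1250, 0.1250, 0.2500, 0.2500, 0.1250, 0.1250]
t=1: π = [0.1583, 0.1917, 0.2000, 0.2167, 0.1417, 0.0917]
t=2: π = [0.1606, 0.2106, 0.1889, 0.2089, 0.1428, 0.0883]
t=3: π = [0.1606, 0.2156, 0.1865, 0.2076, 0.1423, 0.0873]
t=4: π = [0.1606, 0.2168, 0.1859, 0.2075, 0.1420, 0.0871]
t=5: π = [0.1606, 0.2171, 0.1858, 0.2075, 0.1419, 0.0871]

π = [0.1606, 0.2171, 0.1858, 0.2075, 0.1419, 0.0871]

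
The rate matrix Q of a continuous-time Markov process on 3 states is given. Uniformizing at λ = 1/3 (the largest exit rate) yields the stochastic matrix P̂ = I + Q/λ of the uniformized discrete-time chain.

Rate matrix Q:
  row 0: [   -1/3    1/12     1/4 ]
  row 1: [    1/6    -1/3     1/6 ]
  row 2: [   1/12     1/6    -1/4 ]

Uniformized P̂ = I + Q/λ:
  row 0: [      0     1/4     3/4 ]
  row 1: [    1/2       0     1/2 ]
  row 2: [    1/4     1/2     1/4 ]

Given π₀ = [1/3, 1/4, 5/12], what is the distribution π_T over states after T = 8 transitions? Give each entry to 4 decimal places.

π = [0.2580, 0.2903, 0.4517]

t=0: π = [0.3333, 0.2500, 0.4167]
t=1: π = [0.2292, 0.2917, 0.4792]
t=2: π = [0.2656, 0.2969, 0.4375]
t=3: π = [0.2578, 0.2852, 0.4570]
t=4: π = [0.2568, 0.2930, 0.4502]
t=5: π = [0.2590, 0.2893, 0.4517]
t=6: π = [0.2576, 0.2906, 0.4518]
t=7: π = [0.2583, 0.2903, 0.4514]
t=8: π = [0.2580, 0.2903, 0.4517]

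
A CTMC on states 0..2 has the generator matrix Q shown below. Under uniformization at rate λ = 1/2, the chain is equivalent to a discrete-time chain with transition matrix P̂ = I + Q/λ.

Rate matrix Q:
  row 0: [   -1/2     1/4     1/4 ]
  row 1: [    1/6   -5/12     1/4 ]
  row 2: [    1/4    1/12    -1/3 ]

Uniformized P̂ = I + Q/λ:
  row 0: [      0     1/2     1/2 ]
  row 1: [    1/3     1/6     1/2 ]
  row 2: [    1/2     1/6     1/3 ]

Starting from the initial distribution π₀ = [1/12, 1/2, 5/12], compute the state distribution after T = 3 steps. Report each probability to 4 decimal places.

t=0: π = [0.0833, 0.5000, 0.4167]
t=1: π = [0.3750, 0.1944, 0.4306]
t=2: π = [0.2801, 0.2917, 0.4282]
t=3: π = [0.3113, 0.2600, 0.4286]

π = [0.3113, 0.2600, 0.4286]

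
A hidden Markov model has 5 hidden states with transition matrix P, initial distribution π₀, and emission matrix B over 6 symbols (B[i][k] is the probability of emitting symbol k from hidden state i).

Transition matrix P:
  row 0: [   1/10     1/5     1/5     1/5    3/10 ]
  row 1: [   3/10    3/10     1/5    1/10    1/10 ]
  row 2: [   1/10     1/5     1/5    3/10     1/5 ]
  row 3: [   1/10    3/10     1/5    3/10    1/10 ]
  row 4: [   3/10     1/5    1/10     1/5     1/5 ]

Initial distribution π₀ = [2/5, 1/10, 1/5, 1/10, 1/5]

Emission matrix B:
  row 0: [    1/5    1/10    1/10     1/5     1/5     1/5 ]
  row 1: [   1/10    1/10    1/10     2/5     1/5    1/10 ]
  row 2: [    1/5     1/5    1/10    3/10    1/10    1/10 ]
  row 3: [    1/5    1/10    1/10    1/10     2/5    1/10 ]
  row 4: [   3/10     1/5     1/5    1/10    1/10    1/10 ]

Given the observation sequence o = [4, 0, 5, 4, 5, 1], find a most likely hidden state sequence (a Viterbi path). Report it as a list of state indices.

t=0: δ = [8.000e-02, 2.000e-02, 2.000e-02, 4.000e-02, 2.000e-02]  (obs o_0=4)
t=1: δ = [1.600e-03, 1.600e-03, 3.200e-03, 3.200e-03, 7.200e-03]  ψ = [0, 0, 0, 0, 0]  (obs o_1=0)
t=2: δ = [4.320e-04, 1.440e-04, 7.200e-05, 1.440e-04, 1.440e-04]  ψ = [4, 4, 4, 4, 4]  (obs o_2=5)
t=3: δ = [8.640e-06, 1.728e-05, 8.640e-06, 3.456e-05, 1.296e-05]  ψ = [0, 0, 0, 0, 0]  (obs o_3=4)
t=4: δ = [1.037e-06, 1.037e-06, 6.912e-07, 1.037e-06, 3.456e-07]  ψ = [1, 3, 3, 3, 3]  (obs o_4=5)
t=5: δ = [3.110e-08, 3.110e-08, 4.147e-08, 3.110e-08, 6.221e-08]  ψ = [1, 1, 0, 3, 0]  (obs o_5=1)
backtrack: best end state = 4; path = [0, 4, 0, 1, 0, 4]

path = [0, 4, 0, 1, 0, 4]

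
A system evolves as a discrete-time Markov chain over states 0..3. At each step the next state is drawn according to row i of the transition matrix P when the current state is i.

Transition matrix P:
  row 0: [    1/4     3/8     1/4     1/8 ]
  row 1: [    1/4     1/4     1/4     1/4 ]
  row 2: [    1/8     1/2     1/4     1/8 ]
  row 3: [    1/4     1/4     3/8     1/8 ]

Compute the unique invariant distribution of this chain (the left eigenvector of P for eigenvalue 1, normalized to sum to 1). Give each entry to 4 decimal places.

Balance equations π_j = Σ_i π_i·P[i][j]:
  π_0 = 1/4·π_0 + 1/4·π_1 + 1/8·π_2 + 1/4·π_3
  π_1 = 3/8·π_0 + 1/4·π_1 + 1/2·π_2 + 1/4·π_3
  π_2 = 1/4·π_0 + 1/4·π_1 + 1/4·π_2 + 3/8·π_3
  normalize: π_0 + π_1 + π_2 + π_3 = 1
Solving the linear system gives exactly π = [126/583, 201/583, 158/583, 98/583].

π = [0.2161, 0.3448, 0.2710, 0.1681]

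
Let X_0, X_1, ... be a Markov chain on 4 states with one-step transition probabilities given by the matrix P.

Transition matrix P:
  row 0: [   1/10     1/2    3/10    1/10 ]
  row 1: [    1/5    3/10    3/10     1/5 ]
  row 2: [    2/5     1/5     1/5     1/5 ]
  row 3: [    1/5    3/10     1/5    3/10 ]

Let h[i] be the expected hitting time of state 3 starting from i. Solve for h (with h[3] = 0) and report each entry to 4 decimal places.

h = [6.1682, 5.6542, 5.7477, 0.0000]

First-step conditioning: h[3] = 0; for i ≠ 3, h[i] = 1 + Σ_k P[i][k]·h[k].
  h[0] = 1 + 1/10·h[0] + 1/2·h[1] + 3/10·h[2]
  h[1] = 1 + 1/5·h[0] + 3/10·h[1] + 3/10·h[2]
  h[2] = 1 + 2/5·h[0] + 1/5·h[1] + 1/5·h[2]
Solving the 3×3 linear system over states ≠ 3 gives exactly h = [660/107, 605/107, 615/107, 0] (h[3] = 0 is the target).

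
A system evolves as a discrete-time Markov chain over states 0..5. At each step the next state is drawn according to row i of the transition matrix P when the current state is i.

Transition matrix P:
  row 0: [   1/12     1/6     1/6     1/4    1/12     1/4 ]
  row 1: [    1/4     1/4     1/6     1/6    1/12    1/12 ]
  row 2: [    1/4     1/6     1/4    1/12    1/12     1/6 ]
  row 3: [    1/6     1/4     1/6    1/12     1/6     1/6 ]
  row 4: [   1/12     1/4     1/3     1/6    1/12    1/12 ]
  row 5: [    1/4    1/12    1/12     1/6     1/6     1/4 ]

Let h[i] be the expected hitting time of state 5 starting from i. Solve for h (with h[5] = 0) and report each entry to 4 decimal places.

First-step conditioning: h[5] = 0; for i ≠ 5, h[i] = 1 + Σ_k P[i][k]·h[k].
  h[0] = 1 + 1/12·h[0] + 1/6·h[1] + 1/6·h[2] + 1/4·h[3] + 1/12·h[4]
  h[1] = 1 + 1/4·h[0] + 1/4·h[1] + 1/6·h[2] + 1/6·h[3] + 1/12·h[4]
  h[2] = 1 + 1/4·h[0] + 1/6·h[1] + 1/4·h[2] + 1/12·h[3] + 1/12·h[4]
  h[3] = 1 + 1/6·h[0] + 1/4·h[1] + 1/6·h[2] + 1/12·h[3] + 1/6·h[4]
  h[4] = 1 + 1/12·h[0] + 1/4·h[1] + 1/3·h[2] + 1/6·h[3] + 1/12·h[4]
Solving the 5×5 linear system over states ≠ 5 gives exactly h = [2948/499, 3458/499, 3164/499, 3234/499, 3494/499, 0] (h[5] = 0 is the target).

h = [5.9078, 6.9299, 6.3407, 6.4810, 7.0020, 0.0000]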